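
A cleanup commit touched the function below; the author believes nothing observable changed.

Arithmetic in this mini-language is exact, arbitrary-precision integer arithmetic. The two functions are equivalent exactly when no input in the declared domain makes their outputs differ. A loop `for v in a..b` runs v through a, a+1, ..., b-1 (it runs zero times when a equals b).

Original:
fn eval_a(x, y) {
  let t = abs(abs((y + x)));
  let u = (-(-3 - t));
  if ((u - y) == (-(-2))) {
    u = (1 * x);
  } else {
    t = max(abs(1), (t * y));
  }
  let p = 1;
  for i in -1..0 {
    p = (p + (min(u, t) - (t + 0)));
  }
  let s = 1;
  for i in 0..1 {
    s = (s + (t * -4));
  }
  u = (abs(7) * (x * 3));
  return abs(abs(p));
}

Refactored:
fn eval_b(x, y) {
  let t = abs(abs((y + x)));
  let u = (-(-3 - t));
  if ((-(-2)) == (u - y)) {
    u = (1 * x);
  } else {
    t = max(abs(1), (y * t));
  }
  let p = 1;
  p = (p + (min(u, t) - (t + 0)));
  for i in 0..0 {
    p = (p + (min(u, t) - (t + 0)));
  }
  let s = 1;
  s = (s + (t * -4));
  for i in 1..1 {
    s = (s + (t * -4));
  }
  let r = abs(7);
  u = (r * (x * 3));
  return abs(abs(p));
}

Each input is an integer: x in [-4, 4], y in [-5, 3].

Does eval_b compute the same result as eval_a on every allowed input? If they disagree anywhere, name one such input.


Comparing the listings, the differences include: arithmetic usage differs, plus loop structure differs, plus local variable names differ, plus constant usage differs, plus statement counts differ, plus min/max/abs usage differs.
One worked example (x=-3, y=2) — eval_a: t := 1 | u := 4 | ((u - y) == (-(-2))): true | u := -3 | p := 1 | iter i=-1: | p := -3 | s := 1 | iter i=0: | s := -3 | u := -63 | result 3; eval_b: t := 1 | u := 4 | ((-(-2)) == (u - y)): true | u := -3 | p := 1 | p := -3 | loop over i: empty range | s := 1 | s := -3 | loop over i: empty range | r := 7 | u := -63 | result 3; agreement on 3.
Every one of the 81 inputs gives matching results.
verdict: equivalent


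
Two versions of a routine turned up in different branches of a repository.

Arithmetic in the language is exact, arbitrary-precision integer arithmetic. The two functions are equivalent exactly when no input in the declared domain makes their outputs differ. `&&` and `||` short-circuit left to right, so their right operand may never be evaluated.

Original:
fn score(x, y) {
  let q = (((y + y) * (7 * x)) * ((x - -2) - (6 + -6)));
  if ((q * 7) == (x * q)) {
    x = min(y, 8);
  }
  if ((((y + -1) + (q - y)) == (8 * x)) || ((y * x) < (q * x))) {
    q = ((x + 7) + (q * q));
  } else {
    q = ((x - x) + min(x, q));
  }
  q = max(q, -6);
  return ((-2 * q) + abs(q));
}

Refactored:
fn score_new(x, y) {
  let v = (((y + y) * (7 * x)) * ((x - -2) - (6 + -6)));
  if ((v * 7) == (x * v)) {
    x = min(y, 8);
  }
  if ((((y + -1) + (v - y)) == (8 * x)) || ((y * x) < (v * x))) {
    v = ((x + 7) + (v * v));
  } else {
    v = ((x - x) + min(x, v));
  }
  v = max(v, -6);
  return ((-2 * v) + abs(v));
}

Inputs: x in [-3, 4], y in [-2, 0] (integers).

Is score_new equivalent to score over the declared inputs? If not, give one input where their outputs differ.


Although local variable names differ, 24/24 inputs agree.
verdict: equivalent


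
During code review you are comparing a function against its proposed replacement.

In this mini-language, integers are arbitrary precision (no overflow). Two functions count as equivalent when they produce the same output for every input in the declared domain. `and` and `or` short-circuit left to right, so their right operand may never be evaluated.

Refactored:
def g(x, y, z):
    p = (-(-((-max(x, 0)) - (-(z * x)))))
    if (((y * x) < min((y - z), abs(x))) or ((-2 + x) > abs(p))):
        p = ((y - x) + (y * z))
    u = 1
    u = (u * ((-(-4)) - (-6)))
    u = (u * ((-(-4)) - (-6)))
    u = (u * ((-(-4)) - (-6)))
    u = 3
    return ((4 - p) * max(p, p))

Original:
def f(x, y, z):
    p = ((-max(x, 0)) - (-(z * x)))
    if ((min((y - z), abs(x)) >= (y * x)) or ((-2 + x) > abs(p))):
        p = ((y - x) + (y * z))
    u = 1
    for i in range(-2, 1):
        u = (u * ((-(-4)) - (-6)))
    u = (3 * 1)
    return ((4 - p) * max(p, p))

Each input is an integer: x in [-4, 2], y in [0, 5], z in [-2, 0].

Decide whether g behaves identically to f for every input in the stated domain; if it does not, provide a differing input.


The rewrite breaks on x=-3, y=0, z=0, where the results are 3 and 0.
f: p becomes 0; next ((min((y - z), abs(x)) >= (y * x)) or ((-2 + x) > abs(p))) evaluates to true; next p becomes 3; next u becomes 1; next at i=-2:; next u becomes 10; next at i=-1:; next u becomes 100; next at i=0:; next u becomes 1000; next u becomes 3; next final value 3
g: p becomes 0; next (((y * x) < min((y - z), abs(x))) or ((-2 + x) > abs(p))) evaluates to false; next u becomes 1; next u becomes 10; next u becomes 100; next u becomes 1000; next u becomes 3; next final value 0
verdict: not equivalent; witness: x=-3, y=0, z=0


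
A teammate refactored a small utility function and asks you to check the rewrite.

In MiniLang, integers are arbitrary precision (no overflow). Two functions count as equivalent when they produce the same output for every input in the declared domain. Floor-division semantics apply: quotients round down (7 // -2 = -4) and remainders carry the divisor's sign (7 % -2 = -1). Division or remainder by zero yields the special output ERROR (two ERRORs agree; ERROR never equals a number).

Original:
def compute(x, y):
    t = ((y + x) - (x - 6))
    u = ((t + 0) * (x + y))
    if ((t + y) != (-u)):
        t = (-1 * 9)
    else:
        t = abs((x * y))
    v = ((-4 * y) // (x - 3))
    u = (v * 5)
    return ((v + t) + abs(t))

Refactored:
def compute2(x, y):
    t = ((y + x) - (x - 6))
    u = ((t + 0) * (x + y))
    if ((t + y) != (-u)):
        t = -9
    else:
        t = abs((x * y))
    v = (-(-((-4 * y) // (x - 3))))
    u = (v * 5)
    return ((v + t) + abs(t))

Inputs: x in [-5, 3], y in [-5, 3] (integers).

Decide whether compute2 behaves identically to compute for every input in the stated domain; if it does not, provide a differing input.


The two versions differ — the changes include arithmetic usage differs; also constant usage differs.
Spot check at x=-3, y=3 — compute: t=9, then u=0, then ((t + y) != (-u)) is true, then t=-9, then v=2, then u=10, then returns 2. compute2: t=9, then u=0, then ((t + y) != (-u)) is true, then t=-9, then v=2, then u=10, then returns 2. Both give 2.
Checked all 81 inputs in the declared domain: the outputs agree on every one.
verdict: equivalent


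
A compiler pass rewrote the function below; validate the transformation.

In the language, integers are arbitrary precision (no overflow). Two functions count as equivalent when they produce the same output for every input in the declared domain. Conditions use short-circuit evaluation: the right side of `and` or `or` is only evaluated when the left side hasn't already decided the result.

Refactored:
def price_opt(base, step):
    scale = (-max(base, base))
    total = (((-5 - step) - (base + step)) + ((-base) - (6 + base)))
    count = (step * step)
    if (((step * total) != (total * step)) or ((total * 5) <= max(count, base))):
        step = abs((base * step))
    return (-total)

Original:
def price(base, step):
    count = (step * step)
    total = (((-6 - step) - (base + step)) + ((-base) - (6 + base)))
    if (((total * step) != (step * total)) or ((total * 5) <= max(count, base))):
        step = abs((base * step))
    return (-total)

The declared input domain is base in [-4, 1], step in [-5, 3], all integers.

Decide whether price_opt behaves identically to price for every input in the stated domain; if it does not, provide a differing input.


Input base=-4, step=-5: -10 from price versus -11 from price_opt.
verdict: not equivalent; witness: base=-4, step=-5


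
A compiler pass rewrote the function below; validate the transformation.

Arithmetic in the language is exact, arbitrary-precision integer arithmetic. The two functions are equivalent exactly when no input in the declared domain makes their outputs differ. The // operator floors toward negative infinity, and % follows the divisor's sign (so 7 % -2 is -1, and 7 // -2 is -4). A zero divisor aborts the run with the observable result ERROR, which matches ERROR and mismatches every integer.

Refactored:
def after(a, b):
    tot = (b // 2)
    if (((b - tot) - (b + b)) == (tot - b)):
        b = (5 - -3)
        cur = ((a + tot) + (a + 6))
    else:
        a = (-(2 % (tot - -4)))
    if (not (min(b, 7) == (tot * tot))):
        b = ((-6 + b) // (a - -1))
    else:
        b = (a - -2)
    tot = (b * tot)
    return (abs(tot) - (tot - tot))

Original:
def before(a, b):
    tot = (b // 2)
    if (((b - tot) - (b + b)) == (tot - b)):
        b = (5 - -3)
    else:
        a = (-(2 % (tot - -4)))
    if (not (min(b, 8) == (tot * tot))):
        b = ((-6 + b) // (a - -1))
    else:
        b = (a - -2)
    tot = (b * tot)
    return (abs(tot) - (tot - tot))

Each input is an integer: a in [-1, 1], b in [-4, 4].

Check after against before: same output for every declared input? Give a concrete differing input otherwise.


Although `8` became `7`, no input in the stated domain can expose it; all 27 inputs agree.
verdict: equivalent


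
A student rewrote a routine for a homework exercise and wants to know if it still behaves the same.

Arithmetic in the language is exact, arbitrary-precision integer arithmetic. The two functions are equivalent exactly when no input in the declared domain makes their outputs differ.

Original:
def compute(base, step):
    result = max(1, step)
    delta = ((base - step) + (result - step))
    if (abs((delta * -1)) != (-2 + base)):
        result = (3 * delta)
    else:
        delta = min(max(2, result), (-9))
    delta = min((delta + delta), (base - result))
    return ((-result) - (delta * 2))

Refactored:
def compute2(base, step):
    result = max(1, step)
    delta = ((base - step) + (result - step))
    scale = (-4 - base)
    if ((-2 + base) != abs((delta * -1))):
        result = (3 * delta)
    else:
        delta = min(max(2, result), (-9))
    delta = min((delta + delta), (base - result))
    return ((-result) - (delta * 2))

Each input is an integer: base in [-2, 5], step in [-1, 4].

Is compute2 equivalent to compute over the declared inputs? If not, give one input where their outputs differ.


Equivalent — the differences include constant usage differs; local variable names differ; arithmetic usage differs; statement counts differ, yet no declared input distinguishes the two.
As a probe, take base=-2, step=3: compute runs result=3, then delta=-5, then (abs((delta * -1)) != (-2 + base)) is true, then result=-15, then delta=-10, then returns 35; compute2 runs result=3, then delta=-5, then scale=-2, then ((-2 + base) != abs((delta * -1))) is true, then result=-15, then delta=-10, then returns 35; both end at 35.
Every one of the 48 inputs gives matching results.
verdict: equivalent


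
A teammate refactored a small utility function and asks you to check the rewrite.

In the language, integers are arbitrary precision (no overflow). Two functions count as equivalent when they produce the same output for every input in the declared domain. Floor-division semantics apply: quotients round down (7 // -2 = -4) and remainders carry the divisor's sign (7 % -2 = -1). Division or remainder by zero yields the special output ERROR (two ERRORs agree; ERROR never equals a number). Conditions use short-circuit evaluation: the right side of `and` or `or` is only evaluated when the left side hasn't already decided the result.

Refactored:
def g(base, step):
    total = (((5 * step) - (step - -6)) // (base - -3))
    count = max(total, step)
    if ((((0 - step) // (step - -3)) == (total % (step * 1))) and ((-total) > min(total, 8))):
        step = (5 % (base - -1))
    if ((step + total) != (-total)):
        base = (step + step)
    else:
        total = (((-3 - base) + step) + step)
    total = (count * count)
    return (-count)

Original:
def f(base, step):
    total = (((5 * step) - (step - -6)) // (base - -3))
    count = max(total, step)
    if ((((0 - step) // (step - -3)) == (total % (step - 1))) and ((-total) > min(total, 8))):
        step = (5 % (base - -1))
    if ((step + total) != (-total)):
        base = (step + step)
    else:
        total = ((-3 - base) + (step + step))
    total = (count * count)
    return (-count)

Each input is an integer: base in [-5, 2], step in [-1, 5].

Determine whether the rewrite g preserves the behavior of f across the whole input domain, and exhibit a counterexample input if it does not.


Try base=-5, step=0.
f: total := 3 | count := 3 | ((((0 - step) // (step - -3)) == (total % (step - 1))) and ((-total) > min(total, 8))): false | ((step + total) != (-total)): true | base := 0 | total := 9 | result -3
g: total := 3 | count := 3 | divide-by-zero, output ERROR
-3 vs ERROR — the two versions disagree here.
verdict: not equivalent; witness: base=-5, step=0


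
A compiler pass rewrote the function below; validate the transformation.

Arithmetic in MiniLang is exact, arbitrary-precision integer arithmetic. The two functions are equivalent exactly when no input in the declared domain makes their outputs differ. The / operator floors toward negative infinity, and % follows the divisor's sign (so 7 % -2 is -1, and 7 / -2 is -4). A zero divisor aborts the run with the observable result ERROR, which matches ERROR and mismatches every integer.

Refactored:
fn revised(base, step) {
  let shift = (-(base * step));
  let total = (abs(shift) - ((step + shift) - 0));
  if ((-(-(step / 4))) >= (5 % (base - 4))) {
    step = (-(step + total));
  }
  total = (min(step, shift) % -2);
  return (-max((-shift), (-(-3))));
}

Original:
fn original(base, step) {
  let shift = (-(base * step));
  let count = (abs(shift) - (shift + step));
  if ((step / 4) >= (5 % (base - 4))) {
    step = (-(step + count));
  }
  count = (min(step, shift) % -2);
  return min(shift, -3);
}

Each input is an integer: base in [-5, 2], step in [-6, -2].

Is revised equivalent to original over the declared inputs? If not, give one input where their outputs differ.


Behavior is preserved: although arithmetic usage differs; also constant usage differs; also local variable names differ; also min/max/abs usage differs, the outputs never diverge.
One worked example (base=1, step=-5) — original: shift=5, then count=5, then ((step / 4) >= (5 % (base - 4))) is false, then count=-1, then returns -3; revised: shift=5, then total=5, then ((-(-(step / 4))) >= (5 % (base - 4))) is false, then total=-1, then returns -3; agreement on -3.
An exhaustive pass over the 40 declared inputs shows identical outputs.
verdict: equivalent


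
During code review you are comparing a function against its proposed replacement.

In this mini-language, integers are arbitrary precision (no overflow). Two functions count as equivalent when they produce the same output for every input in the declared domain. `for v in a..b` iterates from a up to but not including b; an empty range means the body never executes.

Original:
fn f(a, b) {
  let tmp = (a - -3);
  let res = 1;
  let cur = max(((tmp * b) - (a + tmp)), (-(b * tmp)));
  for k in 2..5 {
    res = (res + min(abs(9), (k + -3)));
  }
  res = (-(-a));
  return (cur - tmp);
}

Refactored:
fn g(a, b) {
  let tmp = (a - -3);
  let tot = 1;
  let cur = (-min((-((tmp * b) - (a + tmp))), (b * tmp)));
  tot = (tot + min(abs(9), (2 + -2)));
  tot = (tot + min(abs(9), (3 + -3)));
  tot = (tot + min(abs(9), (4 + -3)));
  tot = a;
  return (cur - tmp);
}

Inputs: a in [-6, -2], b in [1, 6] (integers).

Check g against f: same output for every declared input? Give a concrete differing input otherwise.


Equivalent. The one real change (`-3` became `-2`) has no effect anywhere in the declared ranges.
An exhaustive pass over the 30 declared inputs shows identical outputs.
As a probe, take a=-6, b=2: f runs tmp becomes -3; next res becomes 1; next cur becomes 6; next at k=2:; next res becomes 0; next at k=3:; next res becomes 0; next at k=4:; next res becomes 1; next res becomes -6; next final value 9; g runs tmp becomes -3; next tot becomes 1; next cur becomes 6; next tot becomes 1; next tot becomes 1; next tot becomes 2; next tot becomes -6; next final value 9; both end at 9.
verdict: equivalent


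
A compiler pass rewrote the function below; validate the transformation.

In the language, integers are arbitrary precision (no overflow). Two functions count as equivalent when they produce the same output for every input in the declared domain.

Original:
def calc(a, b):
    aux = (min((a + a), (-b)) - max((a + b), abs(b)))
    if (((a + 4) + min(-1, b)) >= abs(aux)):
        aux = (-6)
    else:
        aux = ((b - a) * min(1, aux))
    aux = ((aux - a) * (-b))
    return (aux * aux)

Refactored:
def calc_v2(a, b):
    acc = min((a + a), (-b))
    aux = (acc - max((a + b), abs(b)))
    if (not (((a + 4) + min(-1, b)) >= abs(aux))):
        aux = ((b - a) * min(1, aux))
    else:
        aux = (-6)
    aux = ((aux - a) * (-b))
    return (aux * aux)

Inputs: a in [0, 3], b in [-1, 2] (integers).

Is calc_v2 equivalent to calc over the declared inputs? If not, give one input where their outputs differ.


This is a faithful refactor — statement counts differ; and boolean connective usage differs; and local variable names differ, but the computed results match everywhere.
Spot check at a=0, b=0 — calc: aux = 0; (((a + 4) + min(-1, b)) >= abs(aux)) -> true; aux = -6; aux = 0; return 0. calc_v2: acc = 0; aux = 0; (not (((a + 4) + min(-1, b)) >= abs(aux))) -> false; aux = -6; aux = 0; return 0. Both give 0.
Across all 16 domain points the two functions coincide.
verdict: equivalent


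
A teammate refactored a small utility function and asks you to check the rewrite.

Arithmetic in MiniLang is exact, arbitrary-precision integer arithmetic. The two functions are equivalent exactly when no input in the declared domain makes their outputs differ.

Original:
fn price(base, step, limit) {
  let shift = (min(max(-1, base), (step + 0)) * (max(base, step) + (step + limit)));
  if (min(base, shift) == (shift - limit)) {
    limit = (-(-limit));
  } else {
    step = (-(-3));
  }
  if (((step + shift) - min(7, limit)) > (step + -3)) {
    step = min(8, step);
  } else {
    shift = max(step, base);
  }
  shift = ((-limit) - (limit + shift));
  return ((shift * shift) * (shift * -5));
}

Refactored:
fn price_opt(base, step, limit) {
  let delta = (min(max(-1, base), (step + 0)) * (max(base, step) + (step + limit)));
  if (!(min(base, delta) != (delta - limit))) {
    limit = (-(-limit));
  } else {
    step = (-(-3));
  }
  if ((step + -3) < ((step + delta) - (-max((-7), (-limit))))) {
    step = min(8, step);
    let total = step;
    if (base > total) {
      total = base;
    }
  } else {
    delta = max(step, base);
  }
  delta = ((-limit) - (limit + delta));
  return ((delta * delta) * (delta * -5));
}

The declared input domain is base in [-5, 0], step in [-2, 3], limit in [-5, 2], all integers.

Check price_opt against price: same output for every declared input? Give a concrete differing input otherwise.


Equivalent — the differences include comparison usage differs; and statement counts differ; and branching structure differs; and boolean connective usage differs; and local variable names differ; and min/max/abs usage differs, yet no declared input distinguishes the two.
As a probe, take base=-3, step=3, limit=2: price runs shift=-8, then (min(base, shift) == (shift - limit)) is false, then step=3, then (((step + shift) - min(7, limit)) > (step + -3)) is false, then shift=3, then shift=-7, then returns 1715; price_opt runs delta=-8, then (!(min(base, delta) != (delta - limit))) is false, then step=3, then ((step + -3) < ((step + delta) - (-max((-7), (-limit))))) is false, then delta=3, then delta=-7, then returns 1715; both end at 1715.
Across all 288 domain points the two functions coincide.
verdict: equivalent


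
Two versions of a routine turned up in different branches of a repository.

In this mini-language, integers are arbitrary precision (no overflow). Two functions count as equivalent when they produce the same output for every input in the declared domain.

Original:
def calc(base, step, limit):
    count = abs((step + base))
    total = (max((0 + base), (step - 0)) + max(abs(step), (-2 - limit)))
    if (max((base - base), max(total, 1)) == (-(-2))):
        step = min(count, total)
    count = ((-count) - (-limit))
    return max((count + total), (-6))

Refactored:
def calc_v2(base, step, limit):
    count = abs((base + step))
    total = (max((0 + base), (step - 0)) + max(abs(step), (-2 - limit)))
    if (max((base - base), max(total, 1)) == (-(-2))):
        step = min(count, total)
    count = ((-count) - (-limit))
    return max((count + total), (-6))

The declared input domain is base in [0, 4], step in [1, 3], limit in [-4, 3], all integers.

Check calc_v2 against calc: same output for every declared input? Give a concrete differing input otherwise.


Comparing the listings, the differences include: same computation, different form.
Tracing base=1, step=1, limit=-4: calc: count := 2 | total := 3 | (max((base - base), max(total, 1)) == (-(-2))): false | count := -6 | result -3 | calc_v2: count := 2 | total := 3 | (max((base - base), max(total, 1)) == (-(-2))): false | count := -6 | result -3 — matching result -3.
Sweeping the whole domain (120 inputs) finds no disagreement.
verdict: equivalent


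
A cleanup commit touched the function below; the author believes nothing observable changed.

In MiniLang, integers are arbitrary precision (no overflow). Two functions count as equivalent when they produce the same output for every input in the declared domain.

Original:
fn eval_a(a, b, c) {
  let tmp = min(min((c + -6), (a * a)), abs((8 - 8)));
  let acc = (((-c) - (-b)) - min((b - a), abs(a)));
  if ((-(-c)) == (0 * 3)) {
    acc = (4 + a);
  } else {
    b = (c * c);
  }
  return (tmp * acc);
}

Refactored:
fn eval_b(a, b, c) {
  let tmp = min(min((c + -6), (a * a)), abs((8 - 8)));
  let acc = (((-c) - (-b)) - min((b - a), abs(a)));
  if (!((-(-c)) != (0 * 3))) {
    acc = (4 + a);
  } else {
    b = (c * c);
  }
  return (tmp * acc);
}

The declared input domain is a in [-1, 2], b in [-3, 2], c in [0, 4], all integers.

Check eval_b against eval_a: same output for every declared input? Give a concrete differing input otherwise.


Reading the diff, among the changes: comparison usage differs; and boolean connective usage differs.
As a probe, take a=1, b=1, c=0: eval_a runs tmp := -6 | acc := 1 | ((-(-c)) == (0 * 3)): true | acc := 5 | result -30; eval_b runs tmp := -6 | acc := 1 | (!((-(-c)) != (0 * 3))): true | acc := 5 | result -30; both end at -30.
An exhaustive pass over the 120 declared inputs shows identical outputs.
verdict: equivalent


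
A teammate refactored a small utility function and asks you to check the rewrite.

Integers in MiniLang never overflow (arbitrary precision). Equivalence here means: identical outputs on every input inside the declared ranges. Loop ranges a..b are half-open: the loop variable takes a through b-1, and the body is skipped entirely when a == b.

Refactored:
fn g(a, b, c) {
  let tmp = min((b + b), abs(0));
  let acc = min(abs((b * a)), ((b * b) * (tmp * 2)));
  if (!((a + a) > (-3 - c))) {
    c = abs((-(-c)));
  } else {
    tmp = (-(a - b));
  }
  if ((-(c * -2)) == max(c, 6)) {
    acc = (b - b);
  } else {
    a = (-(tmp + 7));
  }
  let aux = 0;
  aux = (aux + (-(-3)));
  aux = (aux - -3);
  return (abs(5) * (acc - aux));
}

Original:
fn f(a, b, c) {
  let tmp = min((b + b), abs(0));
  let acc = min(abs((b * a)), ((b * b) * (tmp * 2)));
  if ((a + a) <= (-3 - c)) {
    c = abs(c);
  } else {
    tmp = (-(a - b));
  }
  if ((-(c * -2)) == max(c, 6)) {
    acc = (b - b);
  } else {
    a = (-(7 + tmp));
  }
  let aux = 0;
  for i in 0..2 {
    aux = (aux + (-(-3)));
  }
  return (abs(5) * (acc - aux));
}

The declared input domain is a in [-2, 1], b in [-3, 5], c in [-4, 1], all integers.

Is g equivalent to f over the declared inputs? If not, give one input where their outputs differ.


Comparing the listings, the differences include: boolean connective usage differs, plus local variable names differ, plus loop structure differs, plus constant usage differs, plus comparison usage differs, plus arithmetic usage differs.
One worked example (a=-1, b=3, c=-3) — f: tmp := 0 | acc := 0 | ((a + a) <= (-3 - c)): true | c := 3 | ((-(c * -2)) == max(c, 6)): true | acc := 0 | aux := 0 | iter i=0: | aux := 3 | iter i=1: | aux := 6 | result -30; g: tmp := 0 | acc := 0 | (!((a + a) > (-3 - c))): true | c := 3 | ((-(c * -2)) == max(c, 6)): true | acc := 0 | aux := 0 | aux := 3 | aux := 6 | result -30; agreement on -30.
Across all 216 domain points the two functions coincide.
verdict: equivalent


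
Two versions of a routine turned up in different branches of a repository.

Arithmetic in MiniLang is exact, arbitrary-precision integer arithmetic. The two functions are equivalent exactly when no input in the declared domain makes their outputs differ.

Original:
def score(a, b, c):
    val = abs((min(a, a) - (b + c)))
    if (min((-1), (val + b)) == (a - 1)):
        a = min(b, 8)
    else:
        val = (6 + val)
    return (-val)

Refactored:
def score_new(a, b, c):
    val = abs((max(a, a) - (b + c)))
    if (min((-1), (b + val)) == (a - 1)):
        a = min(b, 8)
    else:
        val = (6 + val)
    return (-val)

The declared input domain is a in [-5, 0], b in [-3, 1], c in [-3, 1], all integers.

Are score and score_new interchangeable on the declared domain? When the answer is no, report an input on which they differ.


Equivalent. The one real change (`min(a, a)` became `max(a, a)`) has no effect anywhere in the declared ranges.
Sweeping the whole domain (150 inputs) finds no disagreement.
Spot check at a=-5, b=-1, c=-3 — score: val := 1 | (min((-1), (val + b)) == (a - 1)): false | val := 7 | result -7. score_new: val := 1 | (min((-1), (b + val)) == (a - 1)): false | val := 7 | result -7. Both give -7.
verdict: equivalent


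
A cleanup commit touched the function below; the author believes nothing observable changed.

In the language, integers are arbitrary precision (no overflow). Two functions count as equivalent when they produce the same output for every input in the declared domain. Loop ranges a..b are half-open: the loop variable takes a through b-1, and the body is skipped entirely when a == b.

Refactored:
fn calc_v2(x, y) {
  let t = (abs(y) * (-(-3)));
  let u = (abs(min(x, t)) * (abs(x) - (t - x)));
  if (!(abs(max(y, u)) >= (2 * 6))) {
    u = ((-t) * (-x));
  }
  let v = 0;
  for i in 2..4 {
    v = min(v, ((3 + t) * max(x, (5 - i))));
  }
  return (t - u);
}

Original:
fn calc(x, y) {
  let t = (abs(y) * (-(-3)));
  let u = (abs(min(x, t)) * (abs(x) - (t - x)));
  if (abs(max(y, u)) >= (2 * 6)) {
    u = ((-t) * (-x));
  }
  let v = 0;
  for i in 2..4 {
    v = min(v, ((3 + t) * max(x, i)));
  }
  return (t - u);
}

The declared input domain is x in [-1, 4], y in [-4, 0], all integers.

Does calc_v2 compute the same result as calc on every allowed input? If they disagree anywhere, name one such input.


At x=1, y=-4: calc gives 22, calc_v2 gives 0.
verdict: not equivalent; witness: x=1, y=-4


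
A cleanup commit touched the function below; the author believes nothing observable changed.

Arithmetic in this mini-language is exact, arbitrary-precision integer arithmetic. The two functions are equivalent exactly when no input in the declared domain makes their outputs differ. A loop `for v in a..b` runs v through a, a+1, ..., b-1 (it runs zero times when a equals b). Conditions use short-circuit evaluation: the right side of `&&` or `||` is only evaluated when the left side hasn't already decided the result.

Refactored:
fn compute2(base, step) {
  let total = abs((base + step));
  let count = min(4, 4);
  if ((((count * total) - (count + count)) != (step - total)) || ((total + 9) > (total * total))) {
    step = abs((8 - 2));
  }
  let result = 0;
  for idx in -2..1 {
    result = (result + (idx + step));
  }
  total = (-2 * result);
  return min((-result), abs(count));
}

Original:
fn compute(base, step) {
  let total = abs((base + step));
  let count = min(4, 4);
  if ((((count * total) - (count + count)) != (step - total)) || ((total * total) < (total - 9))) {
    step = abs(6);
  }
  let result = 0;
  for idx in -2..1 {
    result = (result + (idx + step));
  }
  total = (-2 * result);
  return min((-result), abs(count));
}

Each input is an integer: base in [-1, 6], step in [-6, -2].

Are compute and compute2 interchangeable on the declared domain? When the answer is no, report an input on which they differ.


Evaluate both at base=2, step=-3.
compute: total := 1 | count := 4 | ((((count * total) - (count + count)) != (step - total)) || ((total * total) < (total - 9))): false | result := 0 | iter idx=-2: | result := -5 | iter idx=-1: | result := -9 | iter idx=0: | result := -12 | total := 24 | result 4
compute2: total := 1 | count := 4 | ((((count * total) - (count + count)) != (step - total)) || ((total + 9) > (total * total))): true | step := 6 | result := 0 | iter idx=-2: | result := 4 | iter idx=-1: | result := 9 | iter idx=0: | result := 15 | total := -30 | result -15
4 and -15 differ, so these are not the same function on this domain.
verdict: not equivalent; witness: base=2, step=-3


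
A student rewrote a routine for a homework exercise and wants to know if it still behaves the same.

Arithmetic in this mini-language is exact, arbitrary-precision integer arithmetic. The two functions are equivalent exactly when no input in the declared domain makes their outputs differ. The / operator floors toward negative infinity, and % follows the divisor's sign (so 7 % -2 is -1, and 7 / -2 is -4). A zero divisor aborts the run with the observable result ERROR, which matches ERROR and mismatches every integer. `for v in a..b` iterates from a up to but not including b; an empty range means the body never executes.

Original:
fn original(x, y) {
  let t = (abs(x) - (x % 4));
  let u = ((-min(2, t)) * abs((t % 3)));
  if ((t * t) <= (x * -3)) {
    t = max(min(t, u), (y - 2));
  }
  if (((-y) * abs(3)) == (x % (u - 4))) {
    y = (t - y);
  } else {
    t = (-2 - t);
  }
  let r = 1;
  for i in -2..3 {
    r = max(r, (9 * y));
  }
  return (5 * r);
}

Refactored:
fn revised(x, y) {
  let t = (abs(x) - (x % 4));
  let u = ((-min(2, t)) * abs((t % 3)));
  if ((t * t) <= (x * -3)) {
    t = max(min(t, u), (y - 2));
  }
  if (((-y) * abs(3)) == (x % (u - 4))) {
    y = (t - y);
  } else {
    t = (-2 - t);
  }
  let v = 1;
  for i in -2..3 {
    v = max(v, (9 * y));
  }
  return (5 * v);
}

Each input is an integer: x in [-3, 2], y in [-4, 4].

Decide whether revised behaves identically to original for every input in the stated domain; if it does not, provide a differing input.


Comparing the listings, the differences include: local variable names differ.
One worked example (x=0, y=1) — original: t = 0; u = 0; ((t * t) <= (x * -3)) -> true; t = 0; (((-y) * abs(3)) == (x % (u - 4))) -> false; t = -2; r = 1; [i=-2]; r = 9; [i=-1]; r = 9; [i=0]; r = 9; [i=1]; r = 9; [i=2]; r = 9; return 45; revised: t = 0; u = 0; ((t * t) <= (x * -3)) -> true; t = 0; (((-y) * abs(3)) == (x % (u - 4))) -> false; t = -2; v = 1; [i=-2]; v = 9; [i=-1]; v = 9; [i=0]; v = 9; [i=1]; v = 9; [i=2]; v = 9; return 45; agreement on 45.
Across all 54 domain points the two functions coincide.
verdict: equivalent


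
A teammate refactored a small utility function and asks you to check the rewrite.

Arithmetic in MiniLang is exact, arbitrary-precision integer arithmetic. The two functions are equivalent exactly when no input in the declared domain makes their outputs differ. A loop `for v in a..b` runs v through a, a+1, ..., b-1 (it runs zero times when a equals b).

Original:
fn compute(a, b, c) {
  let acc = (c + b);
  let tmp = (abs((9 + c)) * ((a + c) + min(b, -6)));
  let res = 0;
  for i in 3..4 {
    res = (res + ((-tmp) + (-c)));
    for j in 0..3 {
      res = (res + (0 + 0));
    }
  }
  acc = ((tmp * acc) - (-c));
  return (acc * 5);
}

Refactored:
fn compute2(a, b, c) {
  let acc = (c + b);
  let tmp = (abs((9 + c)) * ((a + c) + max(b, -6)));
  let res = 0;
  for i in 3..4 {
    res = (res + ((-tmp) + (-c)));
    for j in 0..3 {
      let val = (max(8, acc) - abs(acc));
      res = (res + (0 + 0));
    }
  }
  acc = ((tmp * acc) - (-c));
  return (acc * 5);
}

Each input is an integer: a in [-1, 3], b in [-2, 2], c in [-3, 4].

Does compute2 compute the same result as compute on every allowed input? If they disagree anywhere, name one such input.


Consider the input a=-1, b=-2, c=-3.
compute: acc=-5, then tmp=-60, then res=0, then (i=3), then res=63, then (j=0), then res=63, then (j=1), then res=63, then (j=2), then res=63, then acc=297, then returns 1485
compute2: acc=-5, then tmp=-36, then res=0, then (i=3), then res=39, then (j=0), then val=3, then res=39, then (j=1), then val=3, then res=39, then (j=2), then val=3, then res=39, then acc=177, then returns 885
1485 against 885: the behavior changed.
verdict: not equivalent; witness: a=-1, b=-2, c=-3


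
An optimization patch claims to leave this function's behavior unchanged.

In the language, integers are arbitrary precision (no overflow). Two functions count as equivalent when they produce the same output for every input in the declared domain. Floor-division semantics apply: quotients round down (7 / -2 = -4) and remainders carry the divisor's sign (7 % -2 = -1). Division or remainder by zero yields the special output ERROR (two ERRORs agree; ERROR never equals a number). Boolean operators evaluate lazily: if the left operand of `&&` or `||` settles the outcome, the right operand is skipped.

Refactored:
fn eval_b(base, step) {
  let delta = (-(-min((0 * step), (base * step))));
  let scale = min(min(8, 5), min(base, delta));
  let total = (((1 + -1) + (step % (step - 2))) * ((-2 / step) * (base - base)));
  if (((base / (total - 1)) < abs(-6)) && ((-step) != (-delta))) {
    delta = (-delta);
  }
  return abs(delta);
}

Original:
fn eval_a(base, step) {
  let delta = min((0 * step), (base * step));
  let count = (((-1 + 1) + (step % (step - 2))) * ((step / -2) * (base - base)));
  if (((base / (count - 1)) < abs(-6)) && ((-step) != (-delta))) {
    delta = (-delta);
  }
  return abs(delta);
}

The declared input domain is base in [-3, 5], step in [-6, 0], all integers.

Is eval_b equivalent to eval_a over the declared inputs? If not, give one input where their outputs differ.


At base=-3, step=0: eval_a gives 0, eval_b gives ERROR.
verdict: not equivalent; witness: base=-3, step=0


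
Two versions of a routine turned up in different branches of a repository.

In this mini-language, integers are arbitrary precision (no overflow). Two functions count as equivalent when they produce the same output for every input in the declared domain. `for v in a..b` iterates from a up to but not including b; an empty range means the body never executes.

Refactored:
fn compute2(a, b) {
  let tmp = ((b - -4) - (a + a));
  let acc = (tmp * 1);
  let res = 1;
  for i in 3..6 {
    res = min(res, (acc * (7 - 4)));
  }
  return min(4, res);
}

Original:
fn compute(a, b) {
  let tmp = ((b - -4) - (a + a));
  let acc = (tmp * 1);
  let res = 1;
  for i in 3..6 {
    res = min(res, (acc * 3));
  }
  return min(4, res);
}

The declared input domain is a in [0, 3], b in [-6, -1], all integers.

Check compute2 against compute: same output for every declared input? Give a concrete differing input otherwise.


The two versions differ — the changes include constant usage differs; also arithmetic usage differs.
Spot check at a=0, b=-1 — compute: tmp becomes 3; next acc becomes 3; next res becomes 1; next at i=3:; next res becomes 1; next at i=4:; next res becomes 1; next at i=5:; next res becomes 1; next final value 1. compute2: tmp becomes 3; next acc becomes 3; next res becomes 1; next at i=3:; next res becomes 1; next at i=4:; next res becomes 1; next at i=5:; next res becomes 1; next final value 1. Both give 1.
An exhaustive pass over the 24 declared inputs shows identical outputs.
verdict: equivalent


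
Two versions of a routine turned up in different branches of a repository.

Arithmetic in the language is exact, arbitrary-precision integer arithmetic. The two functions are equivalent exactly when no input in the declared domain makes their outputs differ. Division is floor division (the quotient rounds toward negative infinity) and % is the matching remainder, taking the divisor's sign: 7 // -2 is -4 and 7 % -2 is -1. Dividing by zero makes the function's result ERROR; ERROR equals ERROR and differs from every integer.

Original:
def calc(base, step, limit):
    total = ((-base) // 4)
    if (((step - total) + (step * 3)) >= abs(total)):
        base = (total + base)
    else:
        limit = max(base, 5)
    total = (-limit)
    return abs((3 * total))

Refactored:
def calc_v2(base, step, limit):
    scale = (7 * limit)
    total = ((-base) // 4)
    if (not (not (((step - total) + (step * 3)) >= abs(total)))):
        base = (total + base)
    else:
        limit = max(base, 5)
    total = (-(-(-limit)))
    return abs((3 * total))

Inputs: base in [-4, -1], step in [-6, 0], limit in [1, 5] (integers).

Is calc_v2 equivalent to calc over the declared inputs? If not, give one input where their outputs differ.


This is a faithful refactor — constant usage differs, plus arithmetic usage differs, plus local variable names differ, plus statement counts differ, plus boolean connective usage differs, but the computed results match everywhere.
Tracing base=-2, step=0, limit=4: calc: total=0, then (((step - total) + (step * 3)) >= abs(total)) is true, then base=-2, then total=-4, then returns 12 | calc_v2: scale=28, then total=0, then (not (not (((step - total) + (step * 3)) >= abs(total)))) is true, then base=-2, then total=-4, then returns 12 — matching result 12.
Across all 140 domain points the two functions coincide.
verdict: equivalent


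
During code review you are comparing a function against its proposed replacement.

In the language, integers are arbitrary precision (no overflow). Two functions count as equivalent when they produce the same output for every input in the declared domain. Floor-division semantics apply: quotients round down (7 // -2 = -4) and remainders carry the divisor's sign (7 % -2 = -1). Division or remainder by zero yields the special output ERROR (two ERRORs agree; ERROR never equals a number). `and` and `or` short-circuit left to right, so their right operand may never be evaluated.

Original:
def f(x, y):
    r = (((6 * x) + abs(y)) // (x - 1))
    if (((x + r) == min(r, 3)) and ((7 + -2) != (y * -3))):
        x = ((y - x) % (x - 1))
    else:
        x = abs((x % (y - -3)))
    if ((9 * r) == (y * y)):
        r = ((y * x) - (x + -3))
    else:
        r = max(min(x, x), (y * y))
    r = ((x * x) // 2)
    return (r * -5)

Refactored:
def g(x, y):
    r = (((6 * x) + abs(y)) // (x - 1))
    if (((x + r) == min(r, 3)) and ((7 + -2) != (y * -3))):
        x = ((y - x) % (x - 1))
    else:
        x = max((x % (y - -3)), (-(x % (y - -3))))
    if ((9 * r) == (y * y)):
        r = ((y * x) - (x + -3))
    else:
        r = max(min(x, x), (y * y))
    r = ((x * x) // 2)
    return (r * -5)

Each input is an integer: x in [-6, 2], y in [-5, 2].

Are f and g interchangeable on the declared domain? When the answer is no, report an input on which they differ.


Changes here: constant usage differs, plus min/max/abs usage differs, plus arithmetic usage differs; the full 72-point sweep finds no disagreement.
verdict: equivalent


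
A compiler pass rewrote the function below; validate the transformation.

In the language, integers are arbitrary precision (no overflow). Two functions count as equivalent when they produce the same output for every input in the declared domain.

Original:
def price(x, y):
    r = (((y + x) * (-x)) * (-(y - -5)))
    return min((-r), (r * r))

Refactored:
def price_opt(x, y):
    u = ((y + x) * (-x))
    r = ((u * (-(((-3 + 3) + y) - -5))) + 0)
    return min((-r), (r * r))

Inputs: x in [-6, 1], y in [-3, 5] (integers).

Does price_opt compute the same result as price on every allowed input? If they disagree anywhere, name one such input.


The two are interchangeable: statement counts differ; local variable names differ; arithmetic usage differs; constant usage differs, and every declared input agrees.
One worked example (x=0, y=3) — price: r = 0; return 0; price_opt: u = 0; r = 0; return 0; agreement on 0.
An exhaustive pass over the 72 declared inputs shows identical outputs.
verdict: equivalent
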